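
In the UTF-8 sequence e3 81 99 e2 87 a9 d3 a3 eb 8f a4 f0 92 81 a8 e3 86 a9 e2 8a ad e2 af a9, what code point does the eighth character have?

U+2BE9

Offset 0: leading byte 0xE3 = 11100011 → 3-byte char #1 = E3 81 99.
Offset 3: leading byte 0xE2 = 11100010 → 3-byte char #2 = E2 87 A9.
Offset 6: leading byte 0xD3 = 11010011 → 2-byte char #3 = D3 A3.
Offset 8: leading byte 0xEB = 11101011 → 3-byte char #4 = EB 8F A4.
Offset 11: leading byte 0xF0 = 11110000 → 4-byte char #5 = F0 92 81 A8.
Offset 15: leading byte 0xE3 = 11100011 → 3-byte char #6 = E3 86 A9.
Offset 18: leading byte 0xE2 = 11100010 → 3-byte char #7 = E2 8A AD.
Offset 21: leading byte 0xE2 = 11100010 → 3-byte char #8 = E2 AF A9.
Leading byte 0xE2 = 11100010 matches 1110xxxx → 3-byte sequence.
Byte 1: 0xE2 = 11100010, payload 0010 (4 bits).
Byte 2: 0xAF = 10101111 (10xxxxxx ✓), payload 101111.
Byte 3: 0xA9 = 10101001 (10xxxxxx ✓), payload 101001.
Concatenate: 0010101111101001 = 0x2BE9 (16 bits → U+2BE9).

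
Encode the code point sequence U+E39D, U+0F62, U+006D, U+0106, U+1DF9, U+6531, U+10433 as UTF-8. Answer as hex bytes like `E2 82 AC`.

EE 8E 9D E0 BD A2 6D C4 86 E1 B7 B9 E6 94 B1 F0 90 90 B3

U+E39D: 3-byte form → EE 8E 9D.
U+0F62: 3-byte form → E0 BD A2.
U+006D: 1-byte form → 6D.
U+0106: 2-byte form → C4 86.
U+1DF9: 3-byte form → E1 B7 B9.
U+6531: 3-byte form → E6 94 B1.
U+10433: 4-byte form → F0 90 90 B3.
Concatenated (19 bytes): EE 8E 9D E0 BD A2 6D C4 86 E1 B7 B9 E6 94 B1 F0 90 90 B3.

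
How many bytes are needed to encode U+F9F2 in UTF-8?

3

U+F9F2 = 0xF9F2. UTF-8 uses 1 byte below 0x80, 2 below 0x800, 3 below 0x10000, 4 up to 0x10FFFF. 0xF9F2 is in U+0800–U+FFFF → 3 bytes.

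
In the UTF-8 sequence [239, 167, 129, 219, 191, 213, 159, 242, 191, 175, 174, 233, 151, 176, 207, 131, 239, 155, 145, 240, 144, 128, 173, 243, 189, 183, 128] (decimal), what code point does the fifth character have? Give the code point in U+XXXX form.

Offset 0: leading byte 0xEF = 11101111 → 3-byte char #1 = EF A7 81.
Offset 3: leading byte 0xDB = 11011011 → 2-byte char #2 = DB BF.
Offset 5: leading byte 0xD5 = 11010101 → 2-byte char #3 = D5 9F.
Offset 7: leading byte 0xF2 = 11110010 → 4-byte char #4 = F2 BF AF AE.
Offset 11: leading byte 0xE9 = 11101001 → 3-byte char #5 = E9 97 B0.
Leading byte 0xE9 = 11101001 matches 1110xxxx → 3-byte sequence.
Byte 1: 0xE9 = 11101001, payload 1001 (4 bits).
Byte 2: 0x97 = 10010111 (10xxxxxx ✓), payload 010111.
Byte 3: 0xB0 = 10110000 (10xxxxxx ✓), payload 110000.
Concatenate: 1001010111110000 = 0x95F0 (16 bits → U+95F0).

U+95F0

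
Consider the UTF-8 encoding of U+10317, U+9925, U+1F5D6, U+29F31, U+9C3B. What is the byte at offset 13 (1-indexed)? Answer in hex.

1-indexed offset 13 is 0-indexed offset 12.
U+10317 → 4-byte form F0 90 8C 97 at offsets 0–3.
U+9925 → 3-byte form E9 A4 A5 at offsets 4–6.
U+1F5D6 → 4-byte form F0 9F 97 96 at offsets 7–10.
U+29F31 → 4-byte form F0 A9 BC B1 at offsets 11–14.
Offset 12 falls in char 4's range; it's byte 2 of F0 A9 BC B1 = 0xA9.

0xA9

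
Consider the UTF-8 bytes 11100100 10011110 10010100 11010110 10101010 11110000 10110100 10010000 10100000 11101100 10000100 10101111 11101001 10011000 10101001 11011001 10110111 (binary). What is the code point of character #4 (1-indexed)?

U+C12F

Offset 0: leading byte 0xE4 = 11100100 → 3-byte char #1 = E4 9E 94.
Offset 3: leading byte 0xD6 = 11010110 → 2-byte char #2 = D6 AA.
Offset 5: leading byte 0xF0 = 11110000 → 4-byte char #3 = F0 B4 90 A0.
Offset 9: leading byte 0xEC = 11101100 → 3-byte char #4 = EC 84 AF.
Leading byte 0xEC = 11101100 matches 1110xxxx → 3-byte sequence.
Byte 1: 0xEC = 11101100, payload 1100 (4 bits).
Byte 2: 0x84 = 10000100 (10xxxxxx ✓), payload 000100.
Byte 3: 0xAF = 10101111 (10xxxxxx ✓), payload 101111.
Concatenate: 1100000100101111 = 0xC12F (16 bits → U+C12F).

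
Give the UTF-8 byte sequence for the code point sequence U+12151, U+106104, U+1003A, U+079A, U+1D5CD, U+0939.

F0 92 85 91 F4 86 84 84 F0 90 80 BA DE 9A F0 9D 97 8D E0 A4 B9

U+12151: 4-byte form → F0 92 85 91.
U+106104: 4-byte form → F4 86 84 84.
U+1003A: 4-byte form → F0 90 80 BA.
U+079A: 2-byte form → DE 9A.
U+1D5CD: 4-byte form → F0 9D 97 8D.
U+0939: 3-byte form → E0 A4 B9.
Concatenated (21 bytes): F0 92 85 91 F4 86 84 84 F0 90 80 BA DE 9A F0 9D 97 8D E0 A4 B9.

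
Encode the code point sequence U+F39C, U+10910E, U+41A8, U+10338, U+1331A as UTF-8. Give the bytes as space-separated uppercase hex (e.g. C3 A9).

EF 8E 9C F4 89 84 8E E4 86 A8 F0 90 8C B8 F0 93 8C 9A

U+F39C: 3-byte form → EF 8E 9C.
U+10910E: 4-byte form → F4 89 84 8E.
U+41A8: 3-byte form → E4 86 A8.
U+10338: 4-byte form → F0 90 8C B8.
U+1331A: 4-byte form → F0 93 8C 9A.
Concatenated (18 bytes): EF 8E 9C F4 89 84 8E E4 86 A8 F0 90 8C B8 F0 93 8C 9A.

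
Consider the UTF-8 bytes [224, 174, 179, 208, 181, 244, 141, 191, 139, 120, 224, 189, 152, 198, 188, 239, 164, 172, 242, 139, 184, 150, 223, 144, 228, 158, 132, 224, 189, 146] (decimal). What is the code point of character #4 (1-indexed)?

Offset 0: leading byte 0xE0 = 11100000 → 3-byte char #1 = E0 AE B3.
Offset 3: leading byte 0xD0 = 11010000 → 2-byte char #2 = D0 B5.
Offset 5: leading byte 0xF4 = 11110100 → 4-byte char #3 = F4 8D BF 8B.
Offset 9: leading byte 0x78 = 01111000 → 1-byte char #4 = 78.
Leading byte 0x78 = 01111000 matches 0xxxxxxx → 1-byte sequence.
Byte 1: 0x78 = 01111000, payload 1111000 (7 bits).
Concatenate: 1111000 = 0x78 (7 bits → U+0078).

U+0078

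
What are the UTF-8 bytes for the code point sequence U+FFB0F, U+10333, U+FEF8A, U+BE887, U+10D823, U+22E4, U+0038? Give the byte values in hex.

U+FFB0F: 4-byte form → F3 BF AC 8F.
U+10333: 4-byte form → F0 90 8C B3.
U+FEF8A: 4-byte form → F3 BE BE 8A.
U+BE887: 4-byte form → F2 BE A2 87.
U+10D823: 4-byte form → F4 8D A0 A3.
U+22E4: 3-byte form → E2 8B A4.
U+0038: 1-byte form → 38.
Concatenated (24 bytes): F3 BF AC 8F F0 90 8C B3 F3 BE BE 8A F2 BE A2 87 F4 8D A0 A3 E2 8B A4 38.

F3 BF AC 8F F0 90 8C B3 F3 BE BE 8A F2 BE A2 87 F4 8D A0 A3 E2 8B A4 38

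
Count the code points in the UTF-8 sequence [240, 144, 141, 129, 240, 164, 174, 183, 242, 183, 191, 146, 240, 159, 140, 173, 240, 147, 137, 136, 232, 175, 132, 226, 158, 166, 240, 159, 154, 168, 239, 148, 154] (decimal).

Byte at offset 0: 0xF0 = 11110000 → 4-byte char (#1). Advance 4.
Byte at offset 4: 0xF0 = 11110000 → 4-byte char (#2). Advance 4.
Byte at offset 8: 0xF2 = 11110010 → 4-byte char (#3). Advance 4.
Byte at offset 12: 0xF0 = 11110000 → 4-byte char (#4). Advance 4.
Byte at offset 16: 0xF0 = 11110000 → 4-byte char (#5). Advance 4.
Byte at offset 20: 0xE8 = 11101000 → 3-byte char (#6). Advance 3.
Byte at offset 23: 0xE2 = 11100010 → 3-byte char (#7). Advance 3.
Byte at offset 26: 0xF0 = 11110000 → 4-byte char (#8). Advance 4.
Byte at offset 30: 0xEF = 11101111 → 3-byte char (#9). Advance 3.
Reached end at offset 33 after 9 code points.

9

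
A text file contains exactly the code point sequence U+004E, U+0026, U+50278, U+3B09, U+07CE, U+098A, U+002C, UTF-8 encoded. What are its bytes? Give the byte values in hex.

4E 26 F1 90 89 B8 E3 AC 89 DF 8E E0 A6 8A 2C

U+004E: 1-byte form → 4E.
U+0026: 1-byte form → 26.
U+50278: 4-byte form → F1 90 89 B8.
U+3B09: 3-byte form → E3 AC 89.
U+07CE: 2-byte form → DF 8E.
U+098A: 3-byte form → E0 A6 8A.
U+002C: 1-byte form → 2C.
Concatenated (15 bytes): 4E 26 F1 90 89 B8 E3 AC 89 DF 8E E0 A6 8A 2C.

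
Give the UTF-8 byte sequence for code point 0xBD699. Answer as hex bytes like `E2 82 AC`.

F2 BD 9A 99

U+BD699 = 0xBD699 = 775833 decimal. In range U+10000–U+10FFFF → 4-byte form: 11110xxx 10xxxxxx 10xxxxxx 10xxxxxx.
Binary (21 bits): 010111101011010011001.
Split 3+6+6+6: 010 | 111101 | 011010 | 011001.
Byte 1: 11110010 = 0xF2.
Byte 2: 10111101 = 0xBD.
Byte 3: 10011010 = 0x9A.
Byte 4: 10011001 = 0x99.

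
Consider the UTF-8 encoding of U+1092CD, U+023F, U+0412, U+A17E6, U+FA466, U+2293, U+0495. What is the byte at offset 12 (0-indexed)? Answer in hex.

0xF3

U+1092CD → 4-byte form F4 89 8B 8D at offsets 0–3.
U+023F → 2-byte form C8 BF at offsets 4–5.
U+0412 → 2-byte form D0 92 at offsets 6–7.
U+A17E6 → 4-byte form F2 A1 9F A6 at offsets 8–11.
U+FA466 → 4-byte form F3 BA 91 A6 at offsets 12–15.
Offset 12 falls in char 5's range; it's byte 1 of F3 BA 91 A6 = 0xF3.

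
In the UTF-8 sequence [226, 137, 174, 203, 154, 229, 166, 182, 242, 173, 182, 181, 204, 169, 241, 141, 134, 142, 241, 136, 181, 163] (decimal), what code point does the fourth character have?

U+ADDB5

Offset 0: leading byte 0xE2 = 11100010 → 3-byte char #1 = E2 89 AE.
Offset 3: leading byte 0xCB = 11001011 → 2-byte char #2 = CB 9A.
Offset 5: leading byte 0xE5 = 11100101 → 3-byte char #3 = E5 A6 B6.
Offset 8: leading byte 0xF2 = 11110010 → 4-byte char #4 = F2 AD B6 B5.
Leading byte 0xF2 = 11110010 matches 11110xxx → 4-byte sequence.
Byte 1: 0xF2 = 11110010, payload 010 (3 bits).
Byte 2: 0xAD = 10101101 (10xxxxxx ✓), payload 101101.
Byte 3: 0xB6 = 10110110 (10xxxxxx ✓), payload 110110.
Byte 4: 0xB5 = 10110101 (10xxxxxx ✓), payload 110101.
Concatenate: 010101101110110110101 = 0xADDB5 (21 bits → U+ADDB5).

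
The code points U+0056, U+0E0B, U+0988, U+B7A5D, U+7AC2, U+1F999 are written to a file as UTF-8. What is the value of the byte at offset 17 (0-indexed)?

0x99

U+0056 → 1-byte form 56 at offsets 0–0.
U+0E0B → 3-byte form E0 B8 8B at offsets 1–3.
U+0988 → 3-byte form E0 A6 88 at offsets 4–6.
U+B7A5D → 4-byte form F2 B7 A9 9D at offsets 7–10.
U+7AC2 → 3-byte form E7 AB 82 at offsets 11–13.
U+1F999 → 4-byte form F0 9F A6 99 at offsets 14–17.
Offset 17 falls in char 6's range; it's byte 4 of F0 9F A6 99 = 0x99.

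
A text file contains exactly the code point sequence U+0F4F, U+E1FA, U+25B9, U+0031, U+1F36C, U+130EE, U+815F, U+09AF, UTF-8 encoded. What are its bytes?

U+0F4F: 3-byte form → E0 BD 8F.
U+E1FA: 3-byte form → EE 87 BA.
U+25B9: 3-byte form → E2 96 B9.
U+0031: 1-byte form → 31.
U+1F36C: 4-byte form → F0 9F 8D AC.
U+130EE: 4-byte form → F0 93 83 AE.
U+815F: 3-byte form → E8 85 9F.
U+09AF: 3-byte form → E0 A6 AF.
Concatenated (24 bytes): E0 BD 8F EE 87 BA E2 96 B9 31 F0 9F 8D AC F0 93 83 AE E8 85 9F E0 A6 AF.

E0 BD 8F EE 87 BA E2 96 B9 31 F0 9F 8D AC F0 93 83 AE E8 85 9F E0 A6 AF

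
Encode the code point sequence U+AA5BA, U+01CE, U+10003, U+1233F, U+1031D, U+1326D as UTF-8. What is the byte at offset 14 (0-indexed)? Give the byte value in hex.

U+AA5BA → 4-byte form F2 AA 96 BA at offsets 0–3.
U+01CE → 2-byte form C7 8E at offsets 4–5.
U+10003 → 4-byte form F0 90 80 83 at offsets 6–9.
U+1233F → 4-byte form F0 92 8C BF at offsets 10–13.
U+1031D → 4-byte form F0 90 8C 9D at offsets 14–17.
Offset 14 falls in char 5's range; it's byte 1 of F0 90 8C 9D = 0xF0.

0xF0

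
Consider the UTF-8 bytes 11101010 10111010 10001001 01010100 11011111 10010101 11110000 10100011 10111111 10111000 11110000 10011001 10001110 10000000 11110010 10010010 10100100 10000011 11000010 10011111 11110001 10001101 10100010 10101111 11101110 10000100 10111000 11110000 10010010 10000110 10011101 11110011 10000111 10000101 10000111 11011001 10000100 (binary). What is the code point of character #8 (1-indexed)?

U+4D8AF

Offset 0: leading byte 0xEA = 11101010 → 3-byte char #1 = EA BA 89.
Offset 3: leading byte 0x54 = 01010100 → 1-byte char #2 = 54.
Offset 4: leading byte 0xDF = 11011111 → 2-byte char #3 = DF 95.
Offset 6: leading byte 0xF0 = 11110000 → 4-byte char #4 = F0 A3 BF B8.
Offset 10: leading byte 0xF0 = 11110000 → 4-byte char #5 = F0 99 8E 80.
Offset 14: leading byte 0xF2 = 11110010 → 4-byte char #6 = F2 92 A4 83.
Offset 18: leading byte 0xC2 = 11000010 → 2-byte char #7 = C2 9F.
Offset 20: leading byte 0xF1 = 11110001 → 4-byte char #8 = F1 8D A2 AF.
Leading byte 0xF1 = 11110001 matches 11110xxx → 4-byte sequence.
Byte 1: 0xF1 = 11110001, payload 001 (3 bits).
Byte 2: 0x8D = 10001101 (10xxxxxx ✓), payload 001101.
Byte 3: 0xA2 = 10100010 (10xxxxxx ✓), payload 100010.
Byte 4: 0xAF = 10101111 (10xxxxxx ✓), payload 101111.
Concatenate: 001001101100010101111 = 0x4D8AF (21 bits → U+4D8AF).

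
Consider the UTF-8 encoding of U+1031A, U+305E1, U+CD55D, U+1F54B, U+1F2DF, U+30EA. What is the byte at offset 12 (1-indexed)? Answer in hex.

1-indexed offset 12 is 0-indexed offset 11.
U+1031A → 4-byte form F0 90 8C 9A at offsets 0–3.
U+305E1 → 4-byte form F0 B0 97 A1 at offsets 4–7.
U+CD55D → 4-byte form F3 8D 95 9D at offsets 8–11.
Offset 11 falls in char 3's range; it's byte 4 of F3 8D 95 9D = 0x9D.

0x9D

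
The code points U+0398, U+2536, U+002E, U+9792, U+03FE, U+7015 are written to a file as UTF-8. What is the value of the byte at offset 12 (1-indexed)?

0xE7

1-indexed offset 12 is 0-indexed offset 11.
U+0398 → 2-byte form CE 98 at offsets 0–1.
U+2536 → 3-byte form E2 94 B6 at offsets 2–4.
U+002E → 1-byte form 2E at offsets 5–5.
U+9792 → 3-byte form E9 9E 92 at offsets 6–8.
U+03FE → 2-byte form CF BE at offsets 9–10.
U+7015 → 3-byte form E7 80 95 at offsets 11–13.
Offset 11 falls in char 6's range; it's byte 1 of E7 80 95 = 0xE7.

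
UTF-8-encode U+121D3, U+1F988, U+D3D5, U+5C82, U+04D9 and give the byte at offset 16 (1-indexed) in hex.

0x99

1-indexed offset 16 is 0-indexed offset 15.
U+121D3 → 4-byte form F0 92 87 93 at offsets 0–3.
U+1F988 → 4-byte form F0 9F A6 88 at offsets 4–7.
U+D3D5 → 3-byte form ED 8F 95 at offsets 8–10.
U+5C82 → 3-byte form E5 B2 82 at offsets 11–13.
U+04D9 → 2-byte form D3 99 at offsets 14–15.
Offset 15 falls in char 5's range; it's byte 2 of D3 99 = 0x99.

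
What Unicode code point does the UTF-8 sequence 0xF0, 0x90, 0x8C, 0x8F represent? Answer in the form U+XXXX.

U+1030F

Leading byte 0xF0 = 11110000 matches 11110xxx → 4-byte sequence.
Byte 1: 0xF0 = 11110000, payload 000 (3 bits).
Byte 2: 0x90 = 10010000 (10xxxxxx ✓), payload 010000.
Byte 3: 0x8C = 10001100 (10xxxxxx ✓), payload 001100.
Byte 4: 0x8F = 10001111 (10xxxxxx ✓), payload 001111.
Concatenate: 000010000001100001111 = 0x1030F (21 bits → U+1030F).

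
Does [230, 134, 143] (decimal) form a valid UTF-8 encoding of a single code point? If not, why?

Leading byte 0xE6 = 11100110 → 3-byte form.
Continuation bytes 0x86=10000110, 0x8F=10001111 all match 10xxxxxx.
Decoded value 0x618F is ≥ 0x800 (shortest form) and not a surrogate.

valid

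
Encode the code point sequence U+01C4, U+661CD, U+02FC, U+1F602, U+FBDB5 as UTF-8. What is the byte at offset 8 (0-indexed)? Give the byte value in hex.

U+01C4 → 2-byte form C7 84 at offsets 0–1.
U+661CD → 4-byte form F1 A6 87 8D at offsets 2–5.
U+02FC → 2-byte form CB BC at offsets 6–7.
U+1F602 → 4-byte form F0 9F 98 82 at offsets 8–11.
Offset 8 falls in char 4's range; it's byte 1 of F0 9F 98 82 = 0xF0.

0xF0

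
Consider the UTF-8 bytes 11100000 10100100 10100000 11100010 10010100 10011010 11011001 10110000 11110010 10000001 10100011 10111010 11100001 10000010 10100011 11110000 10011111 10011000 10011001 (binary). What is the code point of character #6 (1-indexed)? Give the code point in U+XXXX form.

Offset 0: leading byte 0xE0 = 11100000 → 3-byte char #1 = E0 A4 A0.
Offset 3: leading byte 0xE2 = 11100010 → 3-byte char #2 = E2 94 9A.
Offset 6: leading byte 0xD9 = 11011001 → 2-byte char #3 = D9 B0.
Offset 8: leading byte 0xF2 = 11110010 → 4-byte char #4 = F2 81 A3 BA.
Offset 12: leading byte 0xE1 = 11100001 → 3-byte char #5 = E1 82 A3.
Offset 15: leading byte 0xF0 = 11110000 → 4-byte char #6 = F0 9F 98 99.
Leading byte 0xF0 = 11110000 matches 11110xxx → 4-byte sequence.
Byte 1: 0xF0 = 11110000, payload 000 (3 bits).
Byte 2: 0x9F = 10011111 (10xxxxxx ✓), payload 011111.
Byte 3: 0x98 = 10011000 (10xxxxxx ✓), payload 011000.
Byte 4: 0x99 = 10011001 (10xxxxxx ✓), payload 011001.
Concatenate: 000011111011000011001 = 0x1F619 (21 bits → U+1F619).

U+1F619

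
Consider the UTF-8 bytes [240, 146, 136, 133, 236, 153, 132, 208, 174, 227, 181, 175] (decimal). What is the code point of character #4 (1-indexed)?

U+3D6F

Offset 0: leading byte 0xF0 = 11110000 → 4-byte char #1 = F0 92 88 85.
Offset 4: leading byte 0xEC = 11101100 → 3-byte char #2 = EC 99 84.
Offset 7: leading byte 0xD0 = 11010000 → 2-byte char #3 = D0 AE.
Offset 9: leading byte 0xE3 = 11100011 → 3-byte char #4 = E3 B5 AF.
Leading byte 0xE3 = 11100011 matches 1110xxxx → 3-byte sequence.
Byte 1: 0xE3 = 11100011, payload 0011 (4 bits).
Byte 2: 0xB5 = 10110101 (10xxxxxx ✓), payload 110101.
Byte 3: 0xAF = 10101111 (10xxxxxx ✓), payload 101111.
Concatenate: 0011110101101111 = 0x3D6F (16 bits → U+3D6F).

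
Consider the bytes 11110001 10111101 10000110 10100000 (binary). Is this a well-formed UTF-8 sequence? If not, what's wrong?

valid

Leading byte 0xF1 = 11110001 → 4-byte form.
Continuation bytes 0xBD=10111101, 0x86=10000110, 0xA0=10100000 all match 10xxxxxx.
Decoded value 0x7D1A0 is ≥ 0x10000 (shortest form) and not a surrogate.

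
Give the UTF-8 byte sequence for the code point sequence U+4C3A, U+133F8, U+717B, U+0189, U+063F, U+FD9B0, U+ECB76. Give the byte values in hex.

E4 B0 BA F0 93 8F B8 E7 85 BB C6 89 D8 BF F3 BD A6 B0 F3 AC AD B6

U+4C3A: 3-byte form → E4 B0 BA.
U+133F8: 4-byte form → F0 93 8F B8.
U+717B: 3-byte form → E7 85 BB.
U+0189: 2-byte form → C6 89.
U+063F: 2-byte form → D8 BF.
U+FD9B0: 4-byte form → F3 BD A6 B0.
U+ECB76: 4-byte form → F3 AC AD B6.
Concatenated (22 bytes): E4 B0 BA F0 93 8F B8 E7 85 BB C6 89 D8 BF F3 BD A6 B0 F3 AC AD B6.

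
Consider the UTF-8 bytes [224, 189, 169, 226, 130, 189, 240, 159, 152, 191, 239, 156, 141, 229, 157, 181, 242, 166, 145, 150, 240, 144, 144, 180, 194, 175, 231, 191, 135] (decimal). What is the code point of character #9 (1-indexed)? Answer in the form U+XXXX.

Offset 0: leading byte 0xE0 = 11100000 → 3-byte char #1 = E0 BD A9.
Offset 3: leading byte 0xE2 = 11100010 → 3-byte char #2 = E2 82 BD.
Offset 6: leading byte 0xF0 = 11110000 → 4-byte char #3 = F0 9F 98 BF.
Offset 10: leading byte 0xEF = 11101111 → 3-byte char #4 = EF 9C 8D.
Offset 13: leading byte 0xE5 = 11100101 → 3-byte char #5 = E5 9D B5.
Offset 16: leading byte 0xF2 = 11110010 → 4-byte char #6 = F2 A6 91 96.
Offset 20: leading byte 0xF0 = 11110000 → 4-byte char #7 = F0 90 90 B4.
Offset 24: leading byte 0xC2 = 11000010 → 2-byte char #8 = C2 AF.
Offset 26: leading byte 0xE7 = 11100111 → 3-byte char #9 = E7 BF 87.
Leading byte 0xE7 = 11100111 matches 1110xxxx → 3-byte sequence.
Byte 1: 0xE7 = 11100111, payload 0111 (4 bits).
Byte 2: 0xBF = 10111111 (10xxxxxx ✓), payload 111111.
Byte 3: 0x87 = 10000111 (10xxxxxx ✓), payload 000111.
Concatenate: 0111111111000111 = 0x7FC7 (16 bits → U+7FC7).

U+7FC7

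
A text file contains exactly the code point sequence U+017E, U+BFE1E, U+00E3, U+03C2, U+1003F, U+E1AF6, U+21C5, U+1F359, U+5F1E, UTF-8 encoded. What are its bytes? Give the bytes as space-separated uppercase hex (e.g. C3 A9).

U+017E: 2-byte form → C5 BE.
U+BFE1E: 4-byte form → F2 BF B8 9E.
U+00E3: 2-byte form → C3 A3.
U+03C2: 2-byte form → CF 82.
U+1003F: 4-byte form → F0 90 80 BF.
U+E1AF6: 4-byte form → F3 A1 AB B6.
U+21C5: 3-byte form → E2 87 85.
U+1F359: 4-byte form → F0 9F 8D 99.
U+5F1E: 3-byte form → E5 BC 9E.
Concatenated (28 bytes): C5 BE F2 BF B8 9E C3 A3 CF 82 F0 90 80 BF F3 A1 AB B6 E2 87 85 F0 9F 8D 99 E5 BC 9E.

C5 BE F2 BF B8 9E C3 A3 CF 82 F0 90 80 BF F3 A1 AB B6 E2 87 85 F0 9F 8D 99 E5 BC 9E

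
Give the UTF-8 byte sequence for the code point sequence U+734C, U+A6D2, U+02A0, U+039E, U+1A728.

E7 8D 8C EA 9B 92 CA A0 CE 9E F0 9A 9C A8

U+734C: 3-byte form → E7 8D 8C.
U+A6D2: 3-byte form → EA 9B 92.
U+02A0: 2-byte form → CA A0.
U+039E: 2-byte form → CE 9E.
U+1A728: 4-byte form → F0 9A 9C A8.
Concatenated (14 bytes): E7 8D 8C EA 9B 92 CA A0 CE 9E F0 9A 9C A8.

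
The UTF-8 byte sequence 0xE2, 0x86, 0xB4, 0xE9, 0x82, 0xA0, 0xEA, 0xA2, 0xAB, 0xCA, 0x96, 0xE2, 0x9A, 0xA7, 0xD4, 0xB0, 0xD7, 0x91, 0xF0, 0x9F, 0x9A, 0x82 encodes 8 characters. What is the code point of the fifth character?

Offset 0: leading byte 0xE2 = 11100010 → 3-byte char #1 = E2 86 B4.
Offset 3: leading byte 0xE9 = 11101001 → 3-byte char #2 = E9 82 A0.
Offset 6: leading byte 0xEA = 11101010 → 3-byte char #3 = EA A2 AB.
Offset 9: leading byte 0xCA = 11001010 → 2-byte char #4 = CA 96.
Offset 11: leading byte 0xE2 = 11100010 → 3-byte char #5 = E2 9A A7.
Leading byte 0xE2 = 11100010 matches 1110xxxx → 3-byte sequence.
Byte 1: 0xE2 = 11100010, payload 0010 (4 bits).
Byte 2: 0x9A = 10011010 (10xxxxxx ✓), payload 011010.
Byte 3: 0xA7 = 10100111 (10xxxxxx ✓), payload 100111.
Concatenate: 0010011010100111 = 0x26A7 (16 bits → U+26A7).

U+26A7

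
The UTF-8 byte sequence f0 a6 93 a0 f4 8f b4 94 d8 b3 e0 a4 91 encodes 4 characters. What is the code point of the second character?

Offset 0: leading byte 0xF0 = 11110000 → 4-byte char #1 = F0 A6 93 A0.
Offset 4: leading byte 0xF4 = 11110100 → 4-byte char #2 = F4 8F B4 94.
Leading byte 0xF4 = 11110100 matches 11110xxx → 4-byte sequence.
Byte 1: 0xF4 = 11110100, payload 100 (3 bits).
Byte 2: 0x8F = 10001111 (10xxxxxx ✓), payload 001111.
Byte 3: 0xB4 = 10110100 (10xxxxxx ✓), payload 110100.
Byte 4: 0x94 = 10010100 (10xxxxxx ✓), payload 010100.
Concatenate: 100001111110100010100 = 0x10FD14 (21 bits → U+10FD14).

U+10FD14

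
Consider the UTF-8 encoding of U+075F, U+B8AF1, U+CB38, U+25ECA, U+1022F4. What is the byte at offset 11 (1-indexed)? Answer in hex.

0xA5

1-indexed offset 11 is 0-indexed offset 10.
U+075F → 2-byte form DD 9F at offsets 0–1.
U+B8AF1 → 4-byte form F2 B8 AB B1 at offsets 2–5.
U+CB38 → 3-byte form EC AC B8 at offsets 6–8.
U+25ECA → 4-byte form F0 A5 BB 8A at offsets 9–12.
Offset 10 falls in char 4's range; it's byte 2 of F0 A5 BB 8A = 0xA5.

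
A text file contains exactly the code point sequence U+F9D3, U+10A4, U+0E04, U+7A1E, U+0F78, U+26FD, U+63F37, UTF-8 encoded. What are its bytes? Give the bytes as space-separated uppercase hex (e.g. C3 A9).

U+F9D3: 3-byte form → EF A7 93.
U+10A4: 3-byte form → E1 82 A4.
U+0E04: 3-byte form → E0 B8 84.
U+7A1E: 3-byte form → E7 A8 9E.
U+0F78: 3-byte form → E0 BD B8.
U+26FD: 3-byte form → E2 9B BD.
U+63F37: 4-byte form → F1 A3 BC B7.
Concatenated (22 bytes): EF A7 93 E1 82 A4 E0 B8 84 E7 A8 9E E0 BD B8 E2 9B BD F1 A3 BC B7.

EF A7 93 E1 82 A4 E0 B8 84 E7 A8 9E E0 BD B8 E2 9B BD F1 A3 BC B7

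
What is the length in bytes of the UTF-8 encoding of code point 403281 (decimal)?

4

U+62751 = 0x62751. UTF-8 uses 1 byte below 0x80, 2 below 0x800, 3 below 0x10000, 4 up to 0x10FFFF. 0x62751 is in U+10000–U+10FFFF → 4 bytes.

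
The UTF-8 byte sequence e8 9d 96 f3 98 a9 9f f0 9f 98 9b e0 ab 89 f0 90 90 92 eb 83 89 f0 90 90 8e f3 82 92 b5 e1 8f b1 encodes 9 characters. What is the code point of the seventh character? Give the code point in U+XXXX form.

Offset 0: leading byte 0xE8 = 11101000 → 3-byte char #1 = E8 9D 96.
Offset 3: leading byte 0xF3 = 11110011 → 4-byte char #2 = F3 98 A9 9F.
Offset 7: leading byte 0xF0 = 11110000 → 4-byte char #3 = F0 9F 98 9B.
Offset 11: leading byte 0xE0 = 11100000 → 3-byte char #4 = E0 AB 89.
Offset 14: leading byte 0xF0 = 11110000 → 4-byte char #5 = F0 90 90 92.
Offset 18: leading byte 0xEB = 11101011 → 3-byte char #6 = EB 83 89.
Offset 21: leading byte 0xF0 = 11110000 → 4-byte char #7 = F0 90 90 8E.
Leading byte 0xF0 = 11110000 matches 11110xxx → 4-byte sequence.
Byte 1: 0xF0 = 11110000, payload 000 (3 bits).
Byte 2: 0x90 = 10010000 (10xxxxxx ✓), payload 010000.
Byte 3: 0x90 = 10010000 (10xxxxxx ✓), payload 010000.
Byte 4: 0x8E = 10001110 (10xxxxxx ✓), payload 001110.
Concatenate: 000010000010000001110 = 0x1040E (21 bits → U+1040E).

U+1040E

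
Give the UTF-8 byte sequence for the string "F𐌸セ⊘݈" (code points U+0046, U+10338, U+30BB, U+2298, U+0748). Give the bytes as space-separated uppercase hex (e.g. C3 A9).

46 F0 90 8C B8 E3 82 BB E2 8A 98 DD 88

U+0046: 1-byte form → 46.
U+10338: 4-byte form → F0 90 8C B8.
U+30BB: 3-byte form → E3 82 BB.
U+2298: 3-byte form → E2 8A 98.
U+0748: 2-byte form → DD 88.
Concatenated (13 bytes): 46 F0 90 8C B8 E3 82 BB E2 8A 98 DD 88.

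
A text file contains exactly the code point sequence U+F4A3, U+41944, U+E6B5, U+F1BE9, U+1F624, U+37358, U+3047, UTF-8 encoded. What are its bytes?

U+F4A3: 3-byte form → EF 92 A3.
U+41944: 4-byte form → F1 81 A5 84.
U+E6B5: 3-byte form → EE 9A B5.
U+F1BE9: 4-byte form → F3 B1 AF A9.
U+1F624: 4-byte form → F0 9F 98 A4.
U+37358: 4-byte form → F0 B7 8D 98.
U+3047: 3-byte form → E3 81 87.
Concatenated (25 bytes): EF 92 A3 F1 81 A5 84 EE 9A B5 F3 B1 AF A9 F0 9F 98 A4 F0 B7 8D 98 E3 81 87.

EF 92 A3 F1 81 A5 84 EE 9A B5 F3 B1 AF A9 F0 9F 98 A4 F0 B7 8D 98 E3 81 87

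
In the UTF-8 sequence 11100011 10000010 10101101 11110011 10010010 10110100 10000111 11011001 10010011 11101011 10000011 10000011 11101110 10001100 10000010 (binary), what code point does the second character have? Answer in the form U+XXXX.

Offset 0: leading byte 0xE3 = 11100011 → 3-byte char #1 = E3 82 AD.
Offset 3: leading byte 0xF3 = 11110011 → 4-byte char #2 = F3 92 B4 87.
Leading byte 0xF3 = 11110011 matches 11110xxx → 4-byte sequence.
Byte 1: 0xF3 = 11110011, payload 011 (3 bits).
Byte 2: 0x92 = 10010010 (10xxxxxx ✓), payload 010010.
Byte 3: 0xB4 = 10110100 (10xxxxxx ✓), payload 110100.
Byte 4: 0x87 = 10000111 (10xxxxxx ✓), payload 000111.
Concatenate: 011010010110100000111 = 0xD2D07 (21 bits → U+D2D07).

U+D2D07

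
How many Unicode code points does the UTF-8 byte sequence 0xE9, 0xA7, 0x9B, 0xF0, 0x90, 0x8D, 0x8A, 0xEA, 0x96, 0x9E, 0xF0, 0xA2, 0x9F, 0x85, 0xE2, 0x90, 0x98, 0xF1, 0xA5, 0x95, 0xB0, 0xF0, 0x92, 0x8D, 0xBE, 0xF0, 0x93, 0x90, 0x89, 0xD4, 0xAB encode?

Byte at offset 0: 0xE9 = 11101001 → 3-byte char (#1). Advance 3.
Byte at offset 3: 0xF0 = 11110000 → 4-byte char (#2). Advance 4.
Byte at offset 7: 0xEA = 11101010 → 3-byte char (#3). Advance 3.
Byte at offset 10: 0xF0 = 11110000 → 4-byte char (#4). Advance 4.
Byte at offset 14: 0xE2 = 11100010 → 3-byte char (#5). Advance 3.
Byte at offset 17: 0xF1 = 11110001 → 4-byte char (#6). Advance 4.
Byte at offset 21: 0xF0 = 11110000 → 4-byte char (#7). Advance 4.
Byte at offset 25: 0xF0 = 11110000 → 4-byte char (#8). Advance 4.
Byte at offset 29: 0xD4 = 11010100 → 2-byte char (#9). Advance 2.
Reached end at offset 31 after 9 code points.

9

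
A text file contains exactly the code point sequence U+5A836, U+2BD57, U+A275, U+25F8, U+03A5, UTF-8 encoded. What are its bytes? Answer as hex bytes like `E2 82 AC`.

F1 9A A0 B6 F0 AB B5 97 EA 89 B5 E2 97 B8 CE A5

U+5A836: 4-byte form → F1 9A A0 B6.
U+2BD57: 4-byte form → F0 AB B5 97.
U+A275: 3-byte form → EA 89 B5.
U+25F8: 3-byte form → E2 97 B8.
U+03A5: 2-byte form → CE A5.
Concatenated (16 bytes): F1 9A A0 B6 F0 AB B5 97 EA 89 B5 E2 97 B8 CE A5.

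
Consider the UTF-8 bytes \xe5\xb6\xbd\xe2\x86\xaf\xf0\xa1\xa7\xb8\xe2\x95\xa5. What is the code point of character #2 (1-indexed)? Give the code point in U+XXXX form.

U+21AF

Offset 0: leading byte 0xE5 = 11100101 → 3-byte char #1 = E5 B6 BD.
Offset 3: leading byte 0xE2 = 11100010 → 3-byte char #2 = E2 86 AF.
Leading byte 0xE2 = 11100010 matches 1110xxxx → 3-byte sequence.
Byte 1: 0xE2 = 11100010, payload 0010 (4 bits).
Byte 2: 0x86 = 10000110 (10xxxxxx ✓), payload 000110.
Byte 3: 0xAF = 10101111 (10xxxxxx ✓), payload 101111.
Concatenate: 0010000110101111 = 0x21AF (16 bits → U+21AF).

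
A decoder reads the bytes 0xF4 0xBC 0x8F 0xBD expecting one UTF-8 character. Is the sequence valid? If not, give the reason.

Leading byte 0xF4 = 11110100 → 4-byte form.
Payload = 0x13C3FD, which exceeds U+10FFFF, the maximum Unicode code point. (Leading bytes F5–FF, or F4 followed by ≥ 0x90, are invalid.)

invalid (encodes a value above U+10FFFF)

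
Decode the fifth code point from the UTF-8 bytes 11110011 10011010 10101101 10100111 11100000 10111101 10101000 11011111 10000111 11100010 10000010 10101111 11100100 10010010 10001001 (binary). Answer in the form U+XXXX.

Offset 0: leading byte 0xF3 = 11110011 → 4-byte char #1 = F3 9A AD A7.
Offset 4: leading byte 0xE0 = 11100000 → 3-byte char #2 = E0 BD A8.
Offset 7: leading byte 0xDF = 11011111 → 2-byte char #3 = DF 87.
Offset 9: leading byte 0xE2 = 11100010 → 3-byte char #4 = E2 82 AF.
Offset 12: leading byte 0xE4 = 11100100 → 3-byte char #5 = E4 92 89.
Leading byte 0xE4 = 11100100 matches 1110xxxx → 3-byte sequence.
Byte 1: 0xE4 = 11100100, payload 0100 (4 bits).
Byte 2: 0x92 = 10010010 (10xxxxxx ✓), payload 010010.
Byte 3: 0x89 = 10001001 (10xxxxxx ✓), payload 001001.
Concatenate: 0100010010001001 = 0x4489 (16 bits → U+4489).

U+4489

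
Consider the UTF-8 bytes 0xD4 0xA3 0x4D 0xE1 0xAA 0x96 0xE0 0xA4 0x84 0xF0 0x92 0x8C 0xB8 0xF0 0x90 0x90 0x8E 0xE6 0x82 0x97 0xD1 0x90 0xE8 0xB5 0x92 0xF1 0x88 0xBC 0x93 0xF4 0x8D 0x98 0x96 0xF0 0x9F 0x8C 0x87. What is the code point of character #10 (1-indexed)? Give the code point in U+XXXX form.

U+48F13

Offset 0: leading byte 0xD4 = 11010100 → 2-byte char #1 = D4 A3.
Offset 2: leading byte 0x4D = 01001101 → 1-byte char #2 = 4D.
Offset 3: leading byte 0xE1 = 11100001 → 3-byte char #3 = E1 AA 96.
Offset 6: leading byte 0xE0 = 11100000 → 3-byte char #4 = E0 A4 84.
Offset 9: leading byte 0xF0 = 11110000 → 4-byte char #5 = F0 92 8C B8.
Offset 13: leading byte 0xF0 = 11110000 → 4-byte char #6 = F0 90 90 8E.
Offset 17: leading byte 0xE6 = 11100110 → 3-byte char #7 = E6 82 97.
Offset 20: leading byte 0xD1 = 11010001 → 2-byte char #8 = D1 90.
Offset 22: leading byte 0xE8 = 11101000 → 3-byte char #9 = E8 B5 92.
Offset 25: leading byte 0xF1 = 11110001 → 4-byte char #10 = F1 88 BC 93.
Leading byte 0xF1 = 11110001 matches 11110xxx → 4-byte sequence.
Byte 1: 0xF1 = 11110001, payload 001 (3 bits).
Byte 2: 0x88 = 10001000 (10xxxxxx ✓), payload 001000.
Byte 3: 0xBC = 10111100 (10xxxxxx ✓), payload 111100.
Byte 4: 0x93 = 10010011 (10xxxxxx ✓), payload 010011.
Concatenate: 001001000111100010011 = 0x48F13 (21 bits → U+48F13).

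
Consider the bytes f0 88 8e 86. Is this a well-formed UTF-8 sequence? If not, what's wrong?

Leading byte 0xF0 = 11110000 → 4-byte form.
Continuation bytes all match 10xxxxxx. Payload decodes to 0x8386.
But 0x8386 < 0x10000, the minimum for a 4-byte sequence — this is an overlong encoding.

invalid (overlong encoding)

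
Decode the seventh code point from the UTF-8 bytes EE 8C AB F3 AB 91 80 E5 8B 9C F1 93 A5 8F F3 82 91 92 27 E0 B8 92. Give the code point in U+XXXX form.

U+0E12

Offset 0: leading byte 0xEE = 11101110 → 3-byte char #1 = EE 8C AB.
Offset 3: leading byte 0xF3 = 11110011 → 4-byte char #2 = F3 AB 91 80.
Offset 7: leading byte 0xE5 = 11100101 → 3-byte char #3 = E5 8B 9C.
Offset 10: leading byte 0xF1 = 11110001 → 4-byte char #4 = F1 93 A5 8F.
Offset 14: leading byte 0xF3 = 11110011 → 4-byte char #5 = F3 82 91 92.
Offset 18: leading byte 0x27 = 00100111 → 1-byte char #6 = 27.
Offset 19: leading byte 0xE0 = 11100000 → 3-byte char #7 = E0 B8 92.
Leading byte 0xE0 = 11100000 matches 1110xxxx → 3-byte sequence.
Byte 1: 0xE0 = 11100000, payload 0000 (4 bits).
Byte 2: 0xB8 = 10111000 (10xxxxxx ✓), payload 111000.
Byte 3: 0x92 = 10010010 (10xxxxxx ✓), payload 010010.
Concatenate: 0000111000010010 = 0xE12 (16 bits → U+0E12).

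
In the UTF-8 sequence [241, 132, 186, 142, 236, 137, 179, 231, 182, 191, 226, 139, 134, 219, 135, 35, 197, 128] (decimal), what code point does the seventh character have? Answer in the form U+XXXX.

Offset 0: leading byte 0xF1 = 11110001 → 4-byte char #1 = F1 84 BA 8E.
Offset 4: leading byte 0xEC = 11101100 → 3-byte char #2 = EC 89 B3.
Offset 7: leading byte 0xE7 = 11100111 → 3-byte char #3 = E7 B6 BF.
Offset 10: leading byte 0xE2 = 11100010 → 3-byte char #4 = E2 8B 86.
Offset 13: leading byte 0xDB = 11011011 → 2-byte char #5 = DB 87.
Offset 15: leading byte 0x23 = 00100011 → 1-byte char #6 = 23.
Offset 16: leading byte 0xC5 = 11000101 → 2-byte char #7 = C5 80.
Leading byte 0xC5 = 11000101 matches 110xxxxx → 2-byte sequence.
Byte 1: 0xC5 = 11000101, payload 00101 (5 bits).
Byte 2: 0x80 = 10000000 (10xxxxxx ✓), payload 000000.
Concatenate: 00101000000 = 0x140 (11 bits → U+0140).

U+0140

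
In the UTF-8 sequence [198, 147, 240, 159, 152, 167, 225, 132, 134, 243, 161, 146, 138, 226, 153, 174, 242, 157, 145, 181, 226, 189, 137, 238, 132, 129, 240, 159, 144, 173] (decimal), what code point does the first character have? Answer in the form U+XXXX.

U+0193

Offset 0: leading byte 0xC6 = 11000110 → 2-byte char #1 = C6 93.
Leading byte 0xC6 = 11000110 matches 110xxxxx → 2-byte sequence.
Byte 1: 0xC6 = 11000110, payload 00110 (5 bits).
Byte 2: 0x93 = 10010011 (10xxxxxx ✓), payload 010011.
Concatenate: 00110010011 = 0x193 (11 bits → U+0193).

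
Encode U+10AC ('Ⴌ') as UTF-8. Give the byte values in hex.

U+10AC = 0x10AC = 4268 decimal. In range U+0800–U+FFFF → 3-byte form: 1110xxxx 10xxxxxx 10xxxxxx.
Binary (16 bits): 0001000010101100.
Split 4+6+6: 0001 | 000010 | 101100.
Byte 1: 11100001 = 0xE1.
Byte 2: 10000010 = 0x82.
Byte 3: 10101100 = 0xAC.

E1 82 AC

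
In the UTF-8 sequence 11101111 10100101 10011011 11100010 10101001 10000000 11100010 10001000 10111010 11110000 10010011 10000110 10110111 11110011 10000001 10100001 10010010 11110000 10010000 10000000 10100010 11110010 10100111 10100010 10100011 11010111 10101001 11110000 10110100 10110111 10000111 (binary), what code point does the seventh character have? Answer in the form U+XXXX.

Offset 0: leading byte 0xEF = 11101111 → 3-byte char #1 = EF A5 9B.
Offset 3: leading byte 0xE2 = 11100010 → 3-byte char #2 = E2 A9 80.
Offset 6: leading byte 0xE2 = 11100010 → 3-byte char #3 = E2 88 BA.
Offset 9: leading byte 0xF0 = 11110000 → 4-byte char #4 = F0 93 86 B7.
Offset 13: leading byte 0xF3 = 11110011 → 4-byte char #5 = F3 81 A1 92.
Offset 17: leading byte 0xF0 = 11110000 → 4-byte char #6 = F0 90 80 A2.
Offset 21: leading byte 0xF2 = 11110010 → 4-byte char #7 = F2 A7 A2 A3.
Leading byte 0xF2 = 11110010 matches 11110xxx → 4-byte sequence.
Byte 1: 0xF2 = 11110010, payload 010 (3 bits).
Byte 2: 0xA7 = 10100111 (10xxxxxx ✓), payload 100111.
Byte 3: 0xA2 = 10100010 (10xxxxxx ✓), payload 100010.
Byte 4: 0xA3 = 10100011 (10xxxxxx ✓), payload 100011.
Concatenate: 010100111100010100011 = 0xA78A3 (21 bits → U+A78A3).

U+A78A3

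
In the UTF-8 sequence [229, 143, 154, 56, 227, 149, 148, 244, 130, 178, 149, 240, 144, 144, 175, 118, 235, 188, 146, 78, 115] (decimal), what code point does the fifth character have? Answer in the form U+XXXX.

Offset 0: leading byte 0xE5 = 11100101 → 3-byte char #1 = E5 8F 9A.
Offset 3: leading byte 0x38 = 00111000 → 1-byte char #2 = 38.
Offset 4: leading byte 0xE3 = 11100011 → 3-byte char #3 = E3 95 94.
Offset 7: leading byte 0xF4 = 11110100 → 4-byte char #4 = F4 82 B2 95.
Offset 11: leading byte 0xF0 = 11110000 → 4-byte char #5 = F0 90 90 AF.
Leading byte 0xF0 = 11110000 matches 11110xxx → 4-byte sequence.
Byte 1: 0xF0 = 11110000, payload 000 (3 bits).
Byte 2: 0x90 = 10010000 (10xxxxxx ✓), payload 010000.
Byte 3: 0x90 = 10010000 (10xxxxxx ✓), payload 010000.
Byte 4: 0xAF = 10101111 (10xxxxxx ✓), payload 101111.
Concatenate: 000010000010000101111 = 0x1042F (21 bits → U+1042F).

U+1042F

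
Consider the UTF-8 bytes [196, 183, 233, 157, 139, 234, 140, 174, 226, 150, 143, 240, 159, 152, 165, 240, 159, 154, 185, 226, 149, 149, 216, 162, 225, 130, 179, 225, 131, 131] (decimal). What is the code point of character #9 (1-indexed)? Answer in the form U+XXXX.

U+10B3

Offset 0: leading byte 0xC4 = 11000100 → 2-byte char #1 = C4 B7.
Offset 2: leading byte 0xE9 = 11101001 → 3-byte char #2 = E9 9D 8B.
Offset 5: leading byte 0xEA = 11101010 → 3-byte char #3 = EA 8C AE.
Offset 8: leading byte 0xE2 = 11100010 → 3-byte char #4 = E2 96 8F.
Offset 11: leading byte 0xF0 = 11110000 → 4-byte char #5 = F0 9F 98 A5.
Offset 15: leading byte 0xF0 = 11110000 → 4-byte char #6 = F0 9F 9A B9.
Offset 19: leading byte 0xE2 = 11100010 → 3-byte char #7 = E2 95 95.
Offset 22: leading byte 0xD8 = 11011000 → 2-byte char #8 = D8 A2.
Offset 24: leading byte 0xE1 = 11100001 → 3-byte char #9 = E1 82 B3.
Leading byte 0xE1 = 11100001 matches 1110xxxx → 3-byte sequence.
Byte 1: 0xE1 = 11100001, payload 0001 (4 bits).
Byte 2: 0x82 = 10000010 (10xxxxxx ✓), payload 000010.
Byte 3: 0xB3 = 10110011 (10xxxxxx ✓), payload 110011.
Concatenate: 0001000010110011 = 0x10B3 (16 bits → U+10B3).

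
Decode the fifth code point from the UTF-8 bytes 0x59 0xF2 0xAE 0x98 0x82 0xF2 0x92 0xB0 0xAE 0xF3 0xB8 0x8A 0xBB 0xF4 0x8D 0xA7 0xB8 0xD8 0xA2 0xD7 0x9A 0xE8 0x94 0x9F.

U+10D9F8

Offset 0: leading byte 0x59 = 01011001 → 1-byte char #1 = 59.
Offset 1: leading byte 0xF2 = 11110010 → 4-byte char #2 = F2 AE 98 82.
Offset 5: leading byte 0xF2 = 11110010 → 4-byte char #3 = F2 92 B0 AE.
Offset 9: leading byte 0xF3 = 11110011 → 4-byte char #4 = F3 B8 8A BB.
Offset 13: leading byte 0xF4 = 11110100 → 4-byte char #5 = F4 8D A7 B8.
Leading byte 0xF4 = 11110100 matches 11110xxx → 4-byte sequence.
Byte 1: 0xF4 = 11110100, payload 100 (3 bits).
Byte 2: 0x8D = 10001101 (10xxxxxx ✓), payload 001101.
Byte 3: 0xA7 = 10100111 (10xxxxxx ✓), payload 100111.
Byte 4: 0xB8 = 10111000 (10xxxxxx ✓), payload 111000.
Concatenate: 100001101100111111000 = 0x10D9F8 (21 bits → U+10D9F8).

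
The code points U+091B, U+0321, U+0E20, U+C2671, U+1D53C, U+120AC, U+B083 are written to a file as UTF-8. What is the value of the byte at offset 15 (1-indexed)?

0x94

1-indexed offset 15 is 0-indexed offset 14.
U+091B → 3-byte form E0 A4 9B at offsets 0–2.
U+0321 → 2-byte form CC A1 at offsets 3–4.
U+0E20 → 3-byte form E0 B8 A0 at offsets 5–7.
U+C2671 → 4-byte form F3 82 99 B1 at offsets 8–11.
U+1D53C → 4-byte form F0 9D 94 BC at offsets 12–15.
Offset 14 falls in char 5's range; it's byte 3 of F0 9D 94 BC = 0x94.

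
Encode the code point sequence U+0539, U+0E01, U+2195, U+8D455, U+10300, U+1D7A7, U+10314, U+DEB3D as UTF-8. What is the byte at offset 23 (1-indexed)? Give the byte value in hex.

1-indexed offset 23 is 0-indexed offset 22.
U+0539 → 2-byte form D4 B9 at offsets 0–1.
U+0E01 → 3-byte form E0 B8 81 at offsets 2–4.
U+2195 → 3-byte form E2 86 95 at offsets 5–7.
U+8D455 → 4-byte form F2 8D 91 95 at offsets 8–11.
U+10300 → 4-byte form F0 90 8C 80 at offsets 12–15.
U+1D7A7 → 4-byte form F0 9D 9E A7 at offsets 16–19.
U+10314 → 4-byte form F0 90 8C 94 at offsets 20–23.
Offset 22 falls in char 7's range; it's byte 3 of F0 90 8C 94 = 0x8C.

0x8C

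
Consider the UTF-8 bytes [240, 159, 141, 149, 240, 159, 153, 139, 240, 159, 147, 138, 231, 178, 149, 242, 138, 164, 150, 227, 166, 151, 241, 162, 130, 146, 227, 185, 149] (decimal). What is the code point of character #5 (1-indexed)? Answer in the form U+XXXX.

Offset 0: leading byte 0xF0 = 11110000 → 4-byte char #1 = F0 9F 8D 95.
Offset 4: leading byte 0xF0 = 11110000 → 4-byte char #2 = F0 9F 99 8B.
Offset 8: leading byte 0xF0 = 11110000 → 4-byte char #3 = F0 9F 93 8A.
Offset 12: leading byte 0xE7 = 11100111 → 3-byte char #4 = E7 B2 95.
Offset 15: leading byte 0xF2 = 11110010 → 4-byte char #5 = F2 8A A4 96.
Leading byte 0xF2 = 11110010 matches 11110xxx → 4-byte sequence.
Byte 1: 0xF2 = 11110010, payload 010 (3 bits).
Byte 2: 0x8A = 10001010 (10xxxxxx ✓), payload 001010.
Byte 3: 0xA4 = 10100100 (10xxxxxx ✓), payload 100100.
Byte 4: 0x96 = 10010110 (10xxxxxx ✓), payload 010110.
Concatenate: 010001010100100010110 = 0x8A916 (21 bits → U+8A916).

U+8A916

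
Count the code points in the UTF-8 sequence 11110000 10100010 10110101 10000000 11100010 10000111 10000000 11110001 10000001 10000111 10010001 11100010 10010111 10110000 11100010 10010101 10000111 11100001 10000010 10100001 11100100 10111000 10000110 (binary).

7

Byte at offset 0: 0xF0 = 11110000 → 4-byte char (#1). Advance 4.
Byte at offset 4: 0xE2 = 11100010 → 3-byte char (#2). Advance 3.
Byte at offset 7: 0xF1 = 11110001 → 4-byte char (#3). Advance 4.
Byte at offset 11: 0xE2 = 11100010 → 3-byte char (#4). Advance 3.
Byte at offset 14: 0xE2 = 11100010 → 3-byte char (#5). Advance 3.
Byte at offset 17: 0xE1 = 11100001 → 3-byte char (#6). Advance 3.
Byte at offset 20: 0xE4 = 11100100 → 3-byte char (#7). Advance 3.
Reached end at offset 23 after 7 code points.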